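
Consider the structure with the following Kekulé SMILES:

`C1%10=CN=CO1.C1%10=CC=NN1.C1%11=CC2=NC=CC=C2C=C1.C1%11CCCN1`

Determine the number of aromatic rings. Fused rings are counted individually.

The SMILES encodes a five-membered ring with an oxygen at position 1 and a nitrogen at position 3 (in a C=N bond), with two double bonds; a five-membered ring with two adjacent nitrogens (one bearing H, one in a double bond) and two double bonds; two fused six-membered rings, each with three alternating double bonds; one ring is all carbon and the other has one ring nitrogen; a five-membered saturated ring of four carbons and one N–H nitrogen.
The 5-membered ring with one oxygen and one =N– is planar and fully conjugated; 2 ring double bonds (4 π electrons) plus a heteroatom lone pair (2) give 6 π electrons. That satisfies 4n+2 with n=1, so it is aromatic (oxazole).
The 5-membered ring with two adjacent nitrogens (one N–H, one =N–) is fully conjugated (every ring atom contributes a p orbital); 2 ring double bonds (4 π electrons) plus a heteroatom lone pair (2) give 6 π electrons. 6 = 4(1)+2, so it is aromatic (pyrazole).
The fused 6/6-membered bicyclic (with one nitrogen) is a single π system with 10 sp² atoms and 10 π electrons from ring double bonds. 10 = 4(2)+2, so the system is aromatic and both rings count as aromatic (quinoline).
The 5-membered ring with one N–H has only sp³ atoms, so it is not fully conjugated — not aromatic (pyrrolidine).
4 of the 5 rings are aromatic. Total: 4.

4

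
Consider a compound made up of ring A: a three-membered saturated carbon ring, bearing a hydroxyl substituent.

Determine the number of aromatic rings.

0

Ring A has only sp³ atoms, so it is not fully conjugated — not aromatic (cyclopropane).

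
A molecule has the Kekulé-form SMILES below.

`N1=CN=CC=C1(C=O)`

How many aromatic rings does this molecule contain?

1

The SMILES encodes a six-membered ring with nitrogens at positions 1 and 3 and three alternating double bonds.
The 6-membered ring with two nitrogens (1,3) is planar and fully conjugated; 3 ring double bonds give 6 π electrons. 6 = 4(1)+2, so it is aromatic (pyrimidine).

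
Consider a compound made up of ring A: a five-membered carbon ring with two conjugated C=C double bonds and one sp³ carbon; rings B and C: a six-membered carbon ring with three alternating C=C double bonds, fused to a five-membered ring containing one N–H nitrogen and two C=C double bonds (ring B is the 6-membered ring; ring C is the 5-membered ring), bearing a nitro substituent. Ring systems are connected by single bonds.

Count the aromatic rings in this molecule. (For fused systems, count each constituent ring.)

2

Ring A has one sp³ carbon, so it is not fully conjugated — not aromatic (cyclopentadiene).
Rings B and C form a fused bicyclic system (with one N–H) with 9 sp² atoms and 10 π electrons from ring double bonds plus a heteroatom lone pair. 10 = 4(2)+2, so the system is aromatic and both rings count as aromatic (indole).
Aromatic: B, C. Total: 2.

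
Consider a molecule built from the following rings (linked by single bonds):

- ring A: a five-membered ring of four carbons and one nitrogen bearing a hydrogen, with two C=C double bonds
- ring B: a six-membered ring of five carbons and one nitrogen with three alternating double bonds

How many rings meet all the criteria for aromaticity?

2

Ring A is planar and fully conjugated; 2 ring double bonds (4 π electrons) plus a heteroatom lone pair (2) give 6 π electrons. That satisfies 4n+2 with n=1, so ring A is aromatic (pyrrole).
Ring B is planar and fully conjugated; 3 ring double bonds give 6 π electrons. Since 6 = 4n+2 (n=1), ring B is aromatic (pyridine).
Aromatic: A, B. Total: 2.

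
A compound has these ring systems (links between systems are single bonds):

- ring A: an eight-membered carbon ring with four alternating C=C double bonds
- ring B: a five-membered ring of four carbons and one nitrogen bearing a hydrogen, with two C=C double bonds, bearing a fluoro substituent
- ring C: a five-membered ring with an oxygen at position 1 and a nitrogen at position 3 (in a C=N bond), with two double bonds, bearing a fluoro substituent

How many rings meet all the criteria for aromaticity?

Ring A has only sp² ring atoms; a planar conformation would have a fully conjugated π system of 8 electrons. But 8 = 4(2), which is 4n not 4n+2, so ring A is not aromatic (cyclooctatetraene) — cyclooctatetraene distorts into a non-planar tub to avoid antiaromaticity.
Ring B is fully conjugated (every ring atom contributes a p orbital); 2 ring double bonds (4 π electrons) plus a heteroatom lone pair (2) give 6 π electrons. That satisfies 4n+2 with n=1, so ring B is aromatic (pyrrole).
Ring C has a continuous p-orbital overlap around the ring; 2 ring double bonds (4 π electrons) plus a heteroatom lone pair (2) give 6 π electrons. 6 = 4(1)+2, so ring C is aromatic (oxazole).
Aromatic: B, C. Total: 2.

2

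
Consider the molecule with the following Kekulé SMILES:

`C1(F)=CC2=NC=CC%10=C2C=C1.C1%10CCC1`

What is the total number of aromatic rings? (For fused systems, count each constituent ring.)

2

The SMILES encodes two fused six-membered rings, each with three alternating double bonds; one ring is all carbon and the other has one ring nitrogen; a four-membered saturated carbon ring.
The fused 6/6-membered bicyclic (with one nitrogen) is a single π system with 10 sp² atoms and 10 π electrons from ring double bonds. 10 = 4(2)+2, so the system is aromatic and both rings count as aromatic (quinoline).
The 4-membered ring has only sp³ atoms, so it is not fully conjugated — not aromatic (cyclobutane).
2 of the 3 rings are aromatic. Total: 2.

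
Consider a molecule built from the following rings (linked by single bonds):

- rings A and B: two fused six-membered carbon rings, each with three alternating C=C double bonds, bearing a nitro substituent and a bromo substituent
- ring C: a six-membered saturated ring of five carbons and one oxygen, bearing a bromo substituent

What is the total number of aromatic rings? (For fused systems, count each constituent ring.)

2

Rings A and B form a fused bicyclic system with 10 sp² atoms and 10 π electrons from ring double bonds. 10 = 4(2)+2, so the system is aromatic and both rings count as aromatic (naphthalene).
Ring C has only sp³ atoms, so it is not fully conjugated — not aromatic (tetrahydropyran).
Aromatic: A, B. Total: 2.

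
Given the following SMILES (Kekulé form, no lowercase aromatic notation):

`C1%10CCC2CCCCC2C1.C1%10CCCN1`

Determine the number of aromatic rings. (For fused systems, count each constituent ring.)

0

The SMILES encodes two fused six-membered saturated carbon rings; a five-membered saturated ring of four carbons and one N–H nitrogen.
The 6-membered ring has only sp³ atoms, so it is not fully conjugated — not aromatic (cyclohexane ring).
The second 6-membered ring has only sp³ atoms, so it is not fully conjugated — not aromatic (cyclohexane ring).
The 5-membered ring with one N–H has only sp³ atoms, so it is not fully conjugated — not aromatic (pyrrolidine).
None of the rings are aromatic. Total: 0.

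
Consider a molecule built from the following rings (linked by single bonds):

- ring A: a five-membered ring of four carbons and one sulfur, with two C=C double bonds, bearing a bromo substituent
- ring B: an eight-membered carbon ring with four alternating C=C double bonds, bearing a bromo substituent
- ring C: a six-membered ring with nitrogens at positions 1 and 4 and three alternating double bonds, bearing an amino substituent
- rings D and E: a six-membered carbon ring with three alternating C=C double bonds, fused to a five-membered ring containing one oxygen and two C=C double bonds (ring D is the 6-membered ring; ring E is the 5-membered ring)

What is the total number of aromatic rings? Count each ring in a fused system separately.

Ring A is planar and fully conjugated; 2 ring double bonds (4 π electrons) plus a heteroatom lone pair (2) give 6 π electrons. 6 = 4(1)+2, so ring A is aromatic (thiophene).
Ring B has only sp² ring atoms; a planar conformation would have a fully conjugated π system of 8 electrons. But 8 = 4(2), which is 4n not 4n+2, so ring B is not aromatic (cyclooctatetraene) — cyclooctatetraene distorts into a non-planar tub to avoid antiaromaticity.
Ring C is fully conjugated (every ring atom contributes a p orbital); 3 ring double bonds give 6 π electrons. That satisfies 4n+2 with n=1, so ring C is aromatic (pyrazine).
Rings D and E form a fused bicyclic system (with one oxygen) with 9 sp² atoms and 10 π electrons from ring double bonds plus a heteroatom lone pair. 10 = 4(2)+2, so the system is aromatic and both rings count as aromatic (benzofuran).
Aromatic: A, C, D, E. Total: 4.

4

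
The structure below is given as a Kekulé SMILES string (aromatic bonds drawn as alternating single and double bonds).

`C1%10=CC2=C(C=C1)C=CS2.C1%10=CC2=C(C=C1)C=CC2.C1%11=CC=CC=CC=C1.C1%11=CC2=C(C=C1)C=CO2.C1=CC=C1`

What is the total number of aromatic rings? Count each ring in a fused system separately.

5

The SMILES encodes a six-membered carbon ring with three alternating C=C double bonds, fused to a five-membered ring containing one sulfur and two C=C double bonds; a six-membered carbon ring with three alternating C=C double bonds, fused to a five-membered carbon ring containing one C=C double bond and one sp³ carbon; an eight-membered carbon ring with four alternating C=C double bonds; a six-membered carbon ring with three alternating C=C double bonds, fused to a five-membered ring containing one oxygen and two C=C double bonds; a four-membered carbon ring with two alternating C=C double bonds.
The fused 6/5-membered bicyclic (with one sulfur) is a single π system with 9 sp² atoms and 10 π electrons from ring double bonds plus a heteroatom lone pair. 10 = 4(2)+2, so the system is aromatic and both rings count as aromatic (benzothiophene).
The 6-membered ring is fully conjugated (every ring atom contributes a p orbital); 3 ring double bonds give 6 π electrons. That satisfies 4n+2 with n=1, so it is aromatic (benzene ring).
The 5-membered ring has one sp³ carbon, so it is not fully conjugated — not aromatic (cyclopentene ring).
The 8-membered ring has only sp² ring atoms; a planar conformation would have a fully conjugated π system of 8 electrons. But 8 = 4(2), which is 4n not 4n+2, so it is not aromatic (cyclooctatetraene) — cyclooctatetraene distorts into a non-planar tub to avoid antiaromaticity.
The fused 6/5-membered bicyclic (with one oxygen) is a single π system with 9 sp² atoms and 10 π electrons from ring double bonds plus a heteroatom lone pair. 10 = 4(2)+2, so the system is aromatic and both rings count as aromatic (benzofuran).
The 4-membered ring has only sp² ring atoms; a planar conformation would have a fully conjugated π system of 4 electrons. But 4 = 4(1), which is 4n not 4n+2, so it is not aromatic (cyclobutadiene) — cyclobutadiene is antiaromatic and distorts to a rectangle.
5 of the 8 rings are aromatic. Total: 5.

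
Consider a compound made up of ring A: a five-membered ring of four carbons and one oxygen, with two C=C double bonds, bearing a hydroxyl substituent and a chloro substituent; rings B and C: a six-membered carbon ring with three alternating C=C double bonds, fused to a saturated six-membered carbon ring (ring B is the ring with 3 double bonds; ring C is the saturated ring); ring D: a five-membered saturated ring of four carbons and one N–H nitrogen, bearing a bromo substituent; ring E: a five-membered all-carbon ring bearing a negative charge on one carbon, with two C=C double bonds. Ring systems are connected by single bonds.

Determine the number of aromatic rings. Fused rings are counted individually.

3

Ring A is fully conjugated (every ring atom contributes a p orbital); 2 ring double bonds (4 π electrons) plus a heteroatom lone pair (2) give 6 π electrons. 6 = 4(1)+2, so ring A is aromatic (furan).
Ring B is fully conjugated (every ring atom contributes a p orbital); 3 ring double bonds give 6 π electrons. That satisfies 4n+2 with n=1, so ring B is aromatic (benzene ring).
Ring C has four sp³ carbons, so it is not fully conjugated — not aromatic (cyclohexane ring).
Ring D has only sp³ atoms, so it is not fully conjugated — not aromatic (pyrrolidine).
Ring E has a continuous p-orbital overlap around the ring; 2 ring double bonds (4 π electrons) plus the carbanion lone pair (2) give 6 π electrons. 6 = 4(1)+2, so ring E is aromatic (cyclopentadienyl anion).
Aromatic: A, B, E. Total: 3.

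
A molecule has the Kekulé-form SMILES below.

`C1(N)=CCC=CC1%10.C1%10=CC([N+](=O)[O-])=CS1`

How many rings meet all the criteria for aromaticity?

The SMILES encodes a six-membered carbon ring with two isolated C=C double bonds and two sp³ carbons; a five-membered ring of four carbons and one sulfur, with two C=C double bonds.
The 6-membered ring has two sp³ carbons, so it is not fully conjugated — not aromatic (1,4-cyclohexadiene).
The 5-membered ring with one sulfur is fully conjugated (every ring atom contributes a p orbital); 2 ring double bonds (4 π electrons) plus a heteroatom lone pair (2) give 6 π electrons. 6 = 4(1)+2, so it is aromatic (thiophene).
1 of the 2 rings is aromatic. Total: 1.

1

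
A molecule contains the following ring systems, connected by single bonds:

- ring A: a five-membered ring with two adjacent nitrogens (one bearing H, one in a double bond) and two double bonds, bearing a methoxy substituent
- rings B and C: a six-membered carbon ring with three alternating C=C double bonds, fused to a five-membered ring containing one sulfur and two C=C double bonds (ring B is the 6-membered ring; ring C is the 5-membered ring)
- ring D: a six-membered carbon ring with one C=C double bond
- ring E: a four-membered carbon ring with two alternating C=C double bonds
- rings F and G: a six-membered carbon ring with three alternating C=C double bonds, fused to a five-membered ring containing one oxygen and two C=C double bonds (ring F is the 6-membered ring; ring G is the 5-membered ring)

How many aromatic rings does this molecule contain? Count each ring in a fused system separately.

5

Ring A is planar and fully conjugated; 2 ring double bonds (4 π electrons) plus a heteroatom lone pair (2) give 6 π electrons. That satisfies 4n+2 with n=1, so ring A is aromatic (pyrazole).
Rings B and C form a fused bicyclic system (with one sulfur) with 9 sp² atoms and 10 π electrons from ring double bonds plus a heteroatom lone pair. 10 = 4(2)+2, so the system is aromatic and both rings count as aromatic (benzothiophene).
Ring D has four sp³ carbons, so it is not fully conjugated — not aromatic (cyclohexene).
Ring E has only sp² ring atoms; a planar conformation would have a fully conjugated π system of 4 electrons. But 4 = 4(1), which is 4n not 4n+2, so ring E is not aromatic (cyclobutadiene) — cyclobutadiene is antiaromatic and distorts to a rectangle.
Rings F and G form a fused bicyclic system (with one oxygen) with 9 sp² atoms and 10 π electrons from ring double bonds plus a heteroatom lone pair. 10 = 4(2)+2, so the system is aromatic and both rings count as aromatic (benzofuran).
Aromatic: A, B, C, F, G. Total: 5.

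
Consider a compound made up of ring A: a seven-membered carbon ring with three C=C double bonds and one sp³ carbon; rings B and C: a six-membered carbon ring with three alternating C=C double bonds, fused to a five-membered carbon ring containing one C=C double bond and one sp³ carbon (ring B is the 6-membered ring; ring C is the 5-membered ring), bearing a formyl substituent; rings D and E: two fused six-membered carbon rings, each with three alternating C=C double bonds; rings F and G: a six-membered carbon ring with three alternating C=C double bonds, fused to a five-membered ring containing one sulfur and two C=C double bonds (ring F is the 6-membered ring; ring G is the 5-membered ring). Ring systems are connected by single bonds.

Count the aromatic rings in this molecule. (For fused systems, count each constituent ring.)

5

Ring A has one sp³ carbon, so it is not fully conjugated — not aromatic (cycloheptatriene).
Ring B has a continuous p-orbital overlap around the ring; 3 ring double bonds give 6 π electrons. 6 = 4(1)+2, so ring B is aromatic (benzene ring).
Ring C has one sp³ carbon, so it is not fully conjugated — not aromatic (cyclopentene ring).
Rings D and E form a fused bicyclic system with 10 sp² atoms and 10 π electrons from ring double bonds. 10 = 4(2)+2, so the system is aromatic and both rings count as aromatic (naphthalene).
Rings F and G form a fused bicyclic system (with one sulfur) with 9 sp² atoms and 10 π electrons from ring double bonds plus a heteroatom lone pair. 10 = 4(2)+2, so the system is aromatic and both rings count as aromatic (benzothiophene).
Aromatic: B, D, E, F, G. Total: 5.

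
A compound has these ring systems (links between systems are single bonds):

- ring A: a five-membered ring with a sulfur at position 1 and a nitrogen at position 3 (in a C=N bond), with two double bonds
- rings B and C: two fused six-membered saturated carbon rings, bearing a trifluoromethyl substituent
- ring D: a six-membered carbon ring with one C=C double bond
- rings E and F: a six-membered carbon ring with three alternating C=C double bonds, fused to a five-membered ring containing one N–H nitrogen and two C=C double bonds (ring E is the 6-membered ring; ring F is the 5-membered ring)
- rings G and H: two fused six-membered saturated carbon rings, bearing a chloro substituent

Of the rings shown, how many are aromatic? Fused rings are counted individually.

3

Ring A is planar and fully conjugated; 2 ring double bonds (4 π electrons) plus a heteroatom lone pair (2) give 6 π electrons. That satisfies 4n+2 with n=1, so ring A is aromatic (thiazole).
Ring B has only sp³ atoms, so it is not fully conjugated — not aromatic (cyclohexane ring).
Ring C has only sp³ atoms, so it is not fully conjugated — not aromatic (cyclohexane ring).
Ring D has four sp³ carbons, so it is not fully conjugated — not aromatic (cyclohexene).
Rings E and F form a fused bicyclic system (with one N–H) with 9 sp² atoms and 10 π electrons from ring double bonds plus a heteroatom lone pair. 10 = 4(2)+2, so the system is aromatic and both rings count as aromatic (indole).
Ring G has only sp³ atoms, so it is not fully conjugated — not aromatic (cyclohexane ring).
Ring H has only sp³ atoms, so it is not fully conjugated — not aromatic (cyclohexane ring).
Aromatic: A, E, F. Total: 3.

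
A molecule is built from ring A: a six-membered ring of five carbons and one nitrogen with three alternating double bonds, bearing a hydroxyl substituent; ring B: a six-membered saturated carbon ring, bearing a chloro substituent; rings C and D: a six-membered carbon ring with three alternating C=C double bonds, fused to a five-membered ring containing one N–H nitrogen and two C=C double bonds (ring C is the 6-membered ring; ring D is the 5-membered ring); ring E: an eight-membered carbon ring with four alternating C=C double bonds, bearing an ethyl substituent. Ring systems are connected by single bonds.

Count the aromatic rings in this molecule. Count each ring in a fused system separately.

3

Ring A is fully conjugated (every ring atom contributes a p orbital); 3 ring double bonds give 6 π electrons. That satisfies 4n+2 with n=1, so ring A is aromatic (pyridine).
Ring B has only sp³ atoms, so it is not fully conjugated — not aromatic (cyclohexane).
Rings C and D form a fused bicyclic system (with one N–H) with 9 sp² atoms and 10 π electrons from ring double bonds plus a heteroatom lone pair. 10 = 4(2)+2, so the system is aromatic and both rings count as aromatic (indole).
Ring E has only sp² ring atoms; a planar conformation would have a fully conjugated π system of 8 electrons. But 8 = 4(2), which is 4n not 4n+2, so ring E is not aromatic (cyclooctatetraene) — cyclooctatetraene distorts into a non-planar tub to avoid antiaromaticity.
Aromatic: A, C, D. Total: 3.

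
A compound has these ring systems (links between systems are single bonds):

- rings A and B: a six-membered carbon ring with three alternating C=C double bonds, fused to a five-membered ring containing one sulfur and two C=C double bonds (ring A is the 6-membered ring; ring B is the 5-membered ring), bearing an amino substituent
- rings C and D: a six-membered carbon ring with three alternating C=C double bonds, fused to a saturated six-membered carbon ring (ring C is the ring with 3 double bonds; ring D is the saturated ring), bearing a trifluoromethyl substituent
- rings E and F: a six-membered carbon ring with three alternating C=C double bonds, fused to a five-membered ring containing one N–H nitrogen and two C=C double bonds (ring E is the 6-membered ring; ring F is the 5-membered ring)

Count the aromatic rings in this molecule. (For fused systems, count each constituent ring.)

Rings A and B form a fused bicyclic system (with one sulfur) with 9 sp² atoms and 10 π electrons from ring double bonds plus a heteroatom lone pair. 10 = 4(2)+2, so the system is aromatic and both rings count as aromatic (benzothiophene).
Ring C is planar and fully conjugated; 3 ring double bonds give 6 π electrons. 6 = 4(1)+2, so ring C is aromatic (benzene ring).
Ring D has four sp³ carbons, so it is not fully conjugated — not aromatic (cyclohexane ring).
Rings E and F form a fused bicyclic system (with one N–H) with 9 sp² atoms and 10 π electrons from ring double bonds plus a heteroatom lone pair. 10 = 4(2)+2, so the system is aromatic and both rings count as aromatic (indole).
Aromatic: A, B, C, E, F. Total: 5.

5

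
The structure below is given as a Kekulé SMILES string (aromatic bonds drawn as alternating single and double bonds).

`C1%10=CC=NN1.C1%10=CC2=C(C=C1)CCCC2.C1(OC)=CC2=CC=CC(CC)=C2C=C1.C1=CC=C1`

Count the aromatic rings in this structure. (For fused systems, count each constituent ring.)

The SMILES encodes a five-membered ring with two adjacent nitrogens (one bearing H, one in a double bond) and two double bonds; a six-membered carbon ring with three alternating C=C double bonds, fused to a saturated six-membered carbon ring; two fused six-membered carbon rings, each with three alternating C=C double bonds; a four-membered carbon ring with two alternating C=C double bonds.
The 5-membered ring with two adjacent nitrogens (one N–H, one =N–) is planar and fully conjugated; 2 ring double bonds (4 π electrons) plus a heteroatom lone pair (2) give 6 π electrons. That satisfies 4n+2 with n=1, so it is aromatic (pyrazole).
The 6-membered ring is fully conjugated (every ring atom contributes a p orbital); 3 ring double bonds give 6 π electrons. 6 = 4(1)+2, so it is aromatic (benzene ring).
The second 6-membered ring has four sp³ carbons, so it is not fully conjugated — not aromatic (cyclohexane ring).
The fused 6/6-membered bicyclic is a single π system with 10 sp² atoms and 10 π electrons from ring double bonds. 10 = 4(2)+2, so the system is aromatic and both rings count as aromatic (naphthalene).
The 4-membered ring has only sp² ring atoms; a planar conformation would have a fully conjugated π system of 4 electrons. But 4 = 4(1), which is 4n not 4n+2, so it is not aromatic (cyclobutadiene) — cyclobutadiene is antiaromatic and distorts to a rectangle.
4 of the 6 rings are aromatic. Total: 4.

4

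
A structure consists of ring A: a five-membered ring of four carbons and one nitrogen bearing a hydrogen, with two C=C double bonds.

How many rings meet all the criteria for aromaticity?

1

Ring A has a continuous p-orbital overlap around the ring; 2 ring double bonds (4 π electrons) plus a heteroatom lone pair (2) give 6 π electrons. That satisfies 4n+2 with n=1, so ring A is aromatic (pyrrole).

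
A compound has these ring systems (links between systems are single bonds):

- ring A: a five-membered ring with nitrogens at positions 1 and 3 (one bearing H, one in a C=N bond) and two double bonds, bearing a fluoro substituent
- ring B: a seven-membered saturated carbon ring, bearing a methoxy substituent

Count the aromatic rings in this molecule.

Ring A is planar and fully conjugated; 2 ring double bonds (4 π electrons) plus a heteroatom lone pair (2) give 6 π electrons. 6 = 4(1)+2, so ring A is aromatic (imidazole).
Ring B has only sp³ atoms, so it is not fully conjugated — not aromatic (cycloheptane).
Aromatic: A. Total: 1.

1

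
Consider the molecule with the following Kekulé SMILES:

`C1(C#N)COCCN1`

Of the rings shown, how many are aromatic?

The SMILES encodes a six-membered saturated ring with an oxygen and an N–H nitrogen at positions 1 and 4.
The 6-membered ring with one oxygen and one N–H (1,4) has only sp³ atoms, so it is not fully conjugated — not aromatic (morpholine).

0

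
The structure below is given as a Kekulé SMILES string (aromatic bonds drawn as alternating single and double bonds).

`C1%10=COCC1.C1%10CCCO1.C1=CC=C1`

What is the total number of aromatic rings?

0

The SMILES encodes a five-membered ring of four carbons and one oxygen, with one C=C double bond and two sp³ carbons; a five-membered saturated ring of four carbons and one oxygen; a four-membered carbon ring with two alternating C=C double bonds.
The 5-membered ring with one oxygen has two sp³ carbons, so it is not fully conjugated — not aromatic (2,3-dihydrofuran).
The second 5-membered ring with one oxygen has only sp³ atoms, so it is not fully conjugated — not aromatic (tetrahydrofuran).
The 4-membered ring has only sp² ring atoms; a planar conformation would have a fully conjugated π system of 4 electrons. But 4 = 4(1), which is 4n not 4n+2, so it is not aromatic (cyclobutadiene) — cyclobutadiene is antiaromatic and distorts to a rectangle.
None of the rings are aromatic. Total: 0.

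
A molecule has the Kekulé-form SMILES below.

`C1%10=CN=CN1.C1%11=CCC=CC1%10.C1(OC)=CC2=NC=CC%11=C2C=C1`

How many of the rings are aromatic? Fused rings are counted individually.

3

The SMILES encodes a five-membered ring with nitrogens at positions 1 and 3 (one bearing H, one in a C=N bond) and two double bonds; a six-membered carbon ring with two isolated C=C double bonds and two sp³ carbons; two fused six-membered rings, each with three alternating double bonds; one ring is all carbon and the other has one ring nitrogen.
The 5-membered ring with two nitrogens (one N–H, one =N–) is fully conjugated (every ring atom contributes a p orbital); 2 ring double bonds (4 π electrons) plus a heteroatom lone pair (2) give 6 π electrons. Since 6 = 4n+2 (n=1), it is aromatic (imidazole).
The 6-membered ring has two sp³ carbons, so it is not fully conjugated — not aromatic (1,4-cyclohexadiene).
The fused 6/6-membered bicyclic (with one nitrogen) is a single π system with 10 sp² atoms and 10 π electrons from ring double bonds. 10 = 4(2)+2, so the system is aromatic and both rings count as aromatic (quinoline).
3 of the 4 rings are aromatic. Total: 3.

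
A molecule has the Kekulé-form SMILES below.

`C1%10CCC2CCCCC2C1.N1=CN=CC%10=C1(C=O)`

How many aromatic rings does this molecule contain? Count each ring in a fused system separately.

The SMILES encodes two fused six-membered saturated carbon rings; a six-membered ring with nitrogens at positions 1 and 3 and three alternating double bonds.
The 6-membered ring has only sp³ atoms, so it is not fully conjugated — not aromatic (cyclohexane ring).
The second 6-membered ring has only sp³ atoms, so it is not fully conjugated — not aromatic (cyclohexane ring).
The 6-membered ring with two nitrogens (1,3) has a continuous p-orbital overlap around the ring; 3 ring double bonds give 6 π electrons. That satisfies 4n+2 with n=1, so it is aromatic (pyrimidine).
1 of the 3 rings is aromatic. Total: 1.

1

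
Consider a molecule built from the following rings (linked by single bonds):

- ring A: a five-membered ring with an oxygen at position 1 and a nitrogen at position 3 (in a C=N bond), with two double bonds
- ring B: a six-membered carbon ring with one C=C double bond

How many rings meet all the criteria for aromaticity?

1

Ring A is planar and fully conjugated; 2 ring double bonds (4 π electrons) plus a heteroatom lone pair (2) give 6 π electrons. 6 = 4(1)+2, so ring A is aromatic (oxazole).
Ring B has four sp³ carbons, so it is not fully conjugated — not aromatic (cyclohexene).
Aromatic: A. Total: 1.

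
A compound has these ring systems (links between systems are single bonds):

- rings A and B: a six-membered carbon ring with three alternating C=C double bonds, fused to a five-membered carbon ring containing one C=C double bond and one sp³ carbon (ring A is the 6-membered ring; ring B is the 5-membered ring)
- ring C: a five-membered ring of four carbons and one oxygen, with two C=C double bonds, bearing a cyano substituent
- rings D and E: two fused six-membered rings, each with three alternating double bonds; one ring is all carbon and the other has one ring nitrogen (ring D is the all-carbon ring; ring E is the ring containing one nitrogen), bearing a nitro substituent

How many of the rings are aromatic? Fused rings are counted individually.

Ring A is planar and fully conjugated; 3 ring double bonds give 6 π electrons. That satisfies 4n+2 with n=1, so ring A is aromatic (benzene ring).
Ring B has one sp³ carbon, so it is not fully conjugated — not aromatic (cyclopentene ring).
Ring C is fully conjugated (every ring atom contributes a p orbital); 2 ring double bonds (4 π electrons) plus a heteroatom lone pair (2) give 6 π electrons. That satisfies 4n+2 with n=1, so ring C is aromatic (furan).
Rings D and E form a fused bicyclic system (with one nitrogen) with 10 sp² atoms and 10 π electrons from ring double bonds. 10 = 4(2)+2, so the system is aromatic and both rings count as aromatic (quinoline).
Aromatic: A, C, D, E. Total: 4.

4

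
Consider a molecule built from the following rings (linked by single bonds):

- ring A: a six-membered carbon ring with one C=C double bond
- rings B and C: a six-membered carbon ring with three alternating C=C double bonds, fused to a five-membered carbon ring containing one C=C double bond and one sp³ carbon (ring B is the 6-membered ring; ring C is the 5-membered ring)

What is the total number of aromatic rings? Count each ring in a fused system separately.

1

Ring A has four sp³ carbons, so it is not fully conjugated — not aromatic (cyclohexene).
Ring B has a continuous p-orbital overlap around the ring; 3 ring double bonds give 6 π electrons. That satisfies 4n+2 with n=1, so ring B is aromatic (benzene ring).
Ring C has one sp³ carbon, so it is not fully conjugated — not aromatic (cyclopentene ring).
Aromatic: B. Total: 1.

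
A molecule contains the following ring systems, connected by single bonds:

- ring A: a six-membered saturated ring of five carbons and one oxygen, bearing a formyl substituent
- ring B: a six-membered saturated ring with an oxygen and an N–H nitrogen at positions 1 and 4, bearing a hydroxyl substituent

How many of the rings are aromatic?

Ring A has only sp³ atoms, so it is not fully conjugated — not aromatic (tetrahydropyran).
Ring B has only sp³ atoms, so it is not fully conjugated — not aromatic (morpholine).
No ring is aromatic. Total: 0.

0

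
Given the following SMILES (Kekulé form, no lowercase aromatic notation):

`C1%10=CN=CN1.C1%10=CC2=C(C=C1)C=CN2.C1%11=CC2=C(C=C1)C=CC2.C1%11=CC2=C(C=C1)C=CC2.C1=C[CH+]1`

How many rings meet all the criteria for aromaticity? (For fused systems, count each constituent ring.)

The SMILES encodes a five-membered ring with nitrogens at positions 1 and 3 (one bearing H, one in a C=N bond) and two double bonds; a six-membered carbon ring with three alternating C=C double bonds, fused to a five-membered ring containing one N–H nitrogen and two C=C double bonds; a six-membered carbon ring with three alternating C=C double bonds, fused to a five-membered carbon ring containing one C=C double bond and one sp³ carbon; a six-membered carbon ring with three alternating C=C double bonds, fused to a five-membered carbon ring containing one C=C double bond and one sp³ carbon; a three-membered all-carbon ring bearing a positive charge on one carbon, with one C=C double bond.
The 5-membered ring with two nitrogens (one N–H, one =N–) has a continuous p-orbital overlap around the ring; 2 ring double bonds (4 π electrons) plus a heteroatom lone pair (2) give 6 π electrons. Since 6 = 4n+2 (n=1), it is aromatic (imidazole).
The fused 6/5-membered bicyclic (with one N–H) is a single π system with 9 sp² atoms and 10 π electrons from ring double bonds plus a heteroatom lone pair. 10 = 4(2)+2, so the system is aromatic and both rings count as aromatic (indole).
The 6-membered ring has a continuous p-orbital overlap around the ring; 3 ring double bonds give 6 π electrons. That satisfies 4n+2 with n=1, so it is aromatic (benzene ring).
The 5-membered ring has one sp³ carbon, so it is not fully conjugated — not aromatic (cyclopentene ring).
The second 6-membered ring is fully conjugated (every ring atom contributes a p orbital); 3 ring double bonds give 6 π electrons. 6 = 4(1)+2, so it is aromatic (benzene ring).
The second 5-membered ring has one sp³ carbon, so it is not fully conjugated — not aromatic (cyclopentene ring).
The 3-membered ring is fully conjugated (every ring atom contributes a p orbital); 1 ring double bond (2 π electrons) plus the carbocation's empty p orbital (0, but keeps the ring conjugated) give 2 π electrons. Since 2 = 4n+2 (n=0), it is aromatic (cyclopropenyl cation).
6 of the 8 rings are aromatic. Total: 6.

6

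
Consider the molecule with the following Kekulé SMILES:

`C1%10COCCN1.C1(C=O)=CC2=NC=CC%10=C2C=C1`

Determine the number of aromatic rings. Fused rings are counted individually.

2

The SMILES encodes a six-membered saturated ring with an oxygen and an N–H nitrogen at positions 1 and 4; two fused six-membered rings, each with three alternating double bonds; one ring is all carbon and the other has one ring nitrogen.
The 6-membered ring with one oxygen and one N–H (1,4) has only sp³ atoms, so it is not fully conjugated — not aromatic (morpholine).
The fused 6/6-membered bicyclic (with one nitrogen) is a single π system with 10 sp² atoms and 10 π electrons from ring double bonds. 10 = 4(2)+2, so the system is aromatic and both rings count as aromatic (quinoline).
2 of the 3 rings are aromatic. Total: 2.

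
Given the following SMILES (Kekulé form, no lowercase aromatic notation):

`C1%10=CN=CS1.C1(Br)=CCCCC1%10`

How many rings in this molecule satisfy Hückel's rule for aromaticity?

1

The SMILES encodes a five-membered ring with a sulfur at position 1 and a nitrogen at position 3 (in a C=N bond), with two double bonds; a six-membered carbon ring with one C=C double bond.
The 5-membered ring with one sulfur and one =N– has a continuous p-orbital overlap around the ring; 2 ring double bonds (4 π electrons) plus a heteroatom lone pair (2) give 6 π electrons. 6 = 4(1)+2, so it is aromatic (thiazole).
The 6-membered ring has four sp³ carbons, so it is not fully conjugated — not aromatic (cyclohexene).
1 of the 2 rings is aromatic. Total: 1.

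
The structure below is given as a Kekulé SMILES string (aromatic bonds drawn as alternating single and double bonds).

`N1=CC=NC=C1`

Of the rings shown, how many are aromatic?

The SMILES encodes a six-membered ring with nitrogens at positions 1 and 4 and three alternating double bonds.
The 6-membered ring with two nitrogens (1,4) is fully conjugated (every ring atom contributes a p orbital); 3 ring double bonds give 6 π electrons. That satisfies 4n+2 with n=1, so it is aromatic (pyrazine).

1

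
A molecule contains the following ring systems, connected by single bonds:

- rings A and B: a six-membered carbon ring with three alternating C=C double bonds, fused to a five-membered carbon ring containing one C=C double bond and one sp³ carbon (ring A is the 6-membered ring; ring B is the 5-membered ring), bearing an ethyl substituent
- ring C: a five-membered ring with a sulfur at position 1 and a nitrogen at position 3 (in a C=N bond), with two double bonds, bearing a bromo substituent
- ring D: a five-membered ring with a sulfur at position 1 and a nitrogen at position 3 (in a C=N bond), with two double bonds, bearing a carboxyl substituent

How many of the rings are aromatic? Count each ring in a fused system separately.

Ring A is fully conjugated (every ring atom contributes a p orbital); 3 ring double bonds give 6 π electrons. 6 = 4(1)+2, so ring A is aromatic (benzene ring).
Ring B has one sp³ carbon, so it is not fully conjugated — not aromatic (cyclopentene ring).
Ring C is fully conjugated (every ring atom contributes a p orbital); 2 ring double bonds (4 π electrons) plus a heteroatom lone pair (2) give 6 π electrons. That satisfies 4n+2 with n=1, so ring C is aromatic (thiazole).
Ring D is fully conjugated (every ring atom contributes a p orbital); 2 ring double bonds (4 π electrons) plus a heteroatom lone pair (2) give 6 π electrons. 6 = 4(1)+2, so ring D is aromatic (thiazole).
Aromatic: A, C, D. Total: 3.

3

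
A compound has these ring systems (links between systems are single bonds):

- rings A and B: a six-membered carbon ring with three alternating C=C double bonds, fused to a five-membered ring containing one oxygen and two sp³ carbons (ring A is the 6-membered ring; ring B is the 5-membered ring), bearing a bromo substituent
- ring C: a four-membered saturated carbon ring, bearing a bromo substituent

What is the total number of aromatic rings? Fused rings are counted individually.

Ring A has a continuous p-orbital overlap around the ring; 3 ring double bonds give 6 π electrons. Since 6 = 4n+2 (n=1), ring A is aromatic (benzene ring).
Ring B has two sp³ carbons, so it is not fully conjugated — not aromatic (oxolane ring).
Ring C has only sp³ atoms, so it is not fully conjugated — not aromatic (cyclobutane).
Aromatic: A. Total: 1.

1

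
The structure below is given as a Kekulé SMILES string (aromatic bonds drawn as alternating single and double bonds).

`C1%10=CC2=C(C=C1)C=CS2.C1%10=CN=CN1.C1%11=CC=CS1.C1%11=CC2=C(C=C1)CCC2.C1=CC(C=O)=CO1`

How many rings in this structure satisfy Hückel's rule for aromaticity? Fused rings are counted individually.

6

The SMILES encodes a six-membered carbon ring with three alternating C=C double bonds, fused to a five-membered ring containing one sulfur and two C=C double bonds; a five-membered ring with nitrogens at positions 1 and 3 (one bearing H, one in a C=N bond) and two double bonds; a five-membered ring of four carbons and one sulfur, with two C=C double bonds; a six-membered carbon ring with three alternating C=C double bonds, fused to a saturated five-membered carbon ring; a five-membered ring of four carbons and one oxygen, with two C=C double bonds.
The fused 6/5-membered bicyclic (with one sulfur) is a single π system with 9 sp² atoms and 10 π electrons from ring double bonds plus a heteroatom lone pair. 10 = 4(2)+2, so the system is aromatic and both rings count as aromatic (benzothiophene).
The 5-membered ring with two nitrogens (one N–H, one =N–) is planar and fully conjugated; 2 ring double bonds (4 π electrons) plus a heteroatom lone pair (2) give 6 π electrons. Since 6 = 4n+2 (n=1), it is aromatic (imidazole).
The 5-membered ring with one sulfur is planar and fully conjugated; 2 ring double bonds (4 π electrons) plus a heteroatom lone pair (2) give 6 π electrons. Since 6 = 4n+2 (n=1), it is aromatic (thiophene).
The 6-membered ring has a continuous p-orbital overlap around the ring; 3 ring double bonds give 6 π electrons. Since 6 = 4n+2 (n=1), it is aromatic (benzene ring).
The 5-membered ring has three sp³ carbons, so it is not fully conjugated — not aromatic (cyclopentane ring).
The 5-membered ring with one oxygen is fully conjugated (every ring atom contributes a p orbital); 2 ring double bonds (4 π electrons) plus a heteroatom lone pair (2) give 6 π electrons. That satisfies 4n+2 with n=1, so it is aromatic (furan).
6 of the 7 rings are aromatic. Total: 6.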